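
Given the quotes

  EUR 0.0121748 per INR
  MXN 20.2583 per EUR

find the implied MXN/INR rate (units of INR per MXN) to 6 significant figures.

MXN/INR = 4.05448

1 MXN ÷ 20.2583 = 0.0493625 EUR
0.0493625 EUR ÷ 0.0121748 = 4.05448 INR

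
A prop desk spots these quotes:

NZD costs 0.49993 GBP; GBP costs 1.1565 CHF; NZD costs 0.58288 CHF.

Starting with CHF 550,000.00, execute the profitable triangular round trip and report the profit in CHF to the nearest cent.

Profitable loop is CHF → GBP → NZD → CHF:
CHF 550,000.00 ÷ 1.1565 = GBP 475,572.85
GBP 475,572.85 ÷ 0.49993 = NZD 951,278.88
NZD 951,278.88 × 0.58288 = CHF 554,481.43
Profit = CHF 554,481.43 − CHF 550,000.00

Profit: CHF 4,481.43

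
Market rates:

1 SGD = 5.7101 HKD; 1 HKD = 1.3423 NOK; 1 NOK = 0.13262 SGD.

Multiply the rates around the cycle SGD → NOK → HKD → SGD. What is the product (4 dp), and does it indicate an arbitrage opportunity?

Around SGD → NOK → HKD → SGD: 1 ÷ 0.13262 ÷ 1.3423 ÷ 5.7101 = 0.983779
Product < 1; profitable direction is SGD → HKD → NOK → SGD.

0.9838 (arbitrage exists)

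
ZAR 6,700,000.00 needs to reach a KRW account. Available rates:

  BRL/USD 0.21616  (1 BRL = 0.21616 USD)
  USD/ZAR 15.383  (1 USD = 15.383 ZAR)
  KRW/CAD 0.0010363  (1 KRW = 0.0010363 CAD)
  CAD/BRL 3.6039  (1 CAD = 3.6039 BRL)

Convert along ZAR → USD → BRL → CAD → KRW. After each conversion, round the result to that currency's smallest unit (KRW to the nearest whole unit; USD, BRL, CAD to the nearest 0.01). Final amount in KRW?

ZAR 6,700,000.00 ÷ 15.383 = USD 435,545.73
USD 435,545.73 ÷ 0.21616 = BRL 2,014,922.88
BRL 2,014,922.88 ÷ 3.6039 = CAD 559,095.11
CAD 559,095.11 ÷ 0.0010363 = KRW 539,510,866

KRW 539,510,866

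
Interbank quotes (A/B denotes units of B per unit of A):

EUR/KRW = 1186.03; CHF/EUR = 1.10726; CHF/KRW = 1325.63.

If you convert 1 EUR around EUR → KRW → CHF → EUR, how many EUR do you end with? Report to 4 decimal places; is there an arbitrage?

Around EUR → KRW → CHF → EUR: 1 × 1186.03 ÷ 1325.63 × 1.10726 = 0.990656
Product < 1; profitable direction is EUR → CHF → KRW → EUR.

0.9907 (arbitrage exists)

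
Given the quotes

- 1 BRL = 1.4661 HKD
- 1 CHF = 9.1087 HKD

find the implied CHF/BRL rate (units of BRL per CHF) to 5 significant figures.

1 CHF × 9.1087 = 9.1087 HKD
9.1087 HKD ÷ 1.4661 = 6.21288 BRL

CHF/BRL = 6.2129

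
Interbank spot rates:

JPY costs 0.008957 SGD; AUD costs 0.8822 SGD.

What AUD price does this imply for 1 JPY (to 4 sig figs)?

JPY/AUD = 0.01015

1 JPY × 0.008957 = 0.008957 SGD
0.008957 SGD ÷ 0.8822 = 0.010153 AUD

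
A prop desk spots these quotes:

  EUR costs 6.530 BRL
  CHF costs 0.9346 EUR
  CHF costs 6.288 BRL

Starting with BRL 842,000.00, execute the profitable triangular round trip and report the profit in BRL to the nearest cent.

Profit: BRL 25,532.33

Profitable loop is BRL → EUR → CHF → BRL:
BRL 842,000.00 ÷ 6.530 = EUR 128,943.34
EUR 128,943.34 ÷ 0.9346 = CHF 137,966.34
CHF 137,966.34 × 6.288 = BRL 867,532.33
Profit = BRL 867,532.33 − BRL 842,000.00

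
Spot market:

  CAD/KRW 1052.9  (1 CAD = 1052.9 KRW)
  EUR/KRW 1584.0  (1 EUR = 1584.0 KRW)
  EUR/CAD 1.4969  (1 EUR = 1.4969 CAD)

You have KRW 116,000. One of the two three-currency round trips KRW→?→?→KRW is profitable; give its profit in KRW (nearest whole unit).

Profit: KRW 582

Profitable loop is KRW → CAD → EUR → KRW:
KRW 116,000 ÷ 1052.9 = CAD 110.17
CAD 110.17 ÷ 1.4969 = EUR 73.60
EUR 73.60 × 1584.0 = KRW 116,582
Profit = KRW 116,582 − KRW 116,000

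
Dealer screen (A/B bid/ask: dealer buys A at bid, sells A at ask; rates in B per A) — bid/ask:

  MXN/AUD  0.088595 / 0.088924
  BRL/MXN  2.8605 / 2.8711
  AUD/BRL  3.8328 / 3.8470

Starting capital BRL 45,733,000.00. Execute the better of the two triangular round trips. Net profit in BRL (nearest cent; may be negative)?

Best loop BRL → AUD → MXN → BRL:
BRL 45,733,000.00 ÷ 3.8470 (buy AUD at ask) = AUD 11,887,964.65
AUD 11,887,964.65 ÷ 0.088924 (buy MXN at ask) = MXN 133,686,796.00
MXN 133,686,796.00 ÷ 2.8711 (buy BRL at ask) = BRL 46,562,918.74

Net profit: BRL 829,918.74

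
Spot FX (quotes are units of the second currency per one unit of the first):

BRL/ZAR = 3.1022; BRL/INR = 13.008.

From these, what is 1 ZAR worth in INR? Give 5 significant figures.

1 ZAR ÷ 3.1022 = 0.322352 BRL
0.322352 BRL × 13.008 = 4.19315 INR

ZAR/INR = 4.1932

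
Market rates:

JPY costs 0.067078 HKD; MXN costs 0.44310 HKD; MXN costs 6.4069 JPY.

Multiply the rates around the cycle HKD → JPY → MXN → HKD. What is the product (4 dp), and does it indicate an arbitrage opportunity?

Around HKD → JPY → MXN → HKD: 1 ÷ 0.067078 ÷ 6.4069 × 0.44310 = 1.031036
Product > 1; profitable direction is HKD → JPY → MXN → HKD.

1.0310 (arbitrage exists)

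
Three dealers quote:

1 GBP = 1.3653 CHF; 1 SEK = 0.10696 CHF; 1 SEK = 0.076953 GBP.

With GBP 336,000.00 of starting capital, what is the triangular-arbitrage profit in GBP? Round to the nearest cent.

Profit: GBP 6,063.73

Profitable loop is GBP → SEK → CHF → GBP:
GBP 336,000.00 ÷ 0.076953 = SEK 4,366,301.51
SEK 4,366,301.51 × 0.10696 = CHF 467,019.61
CHF 467,019.61 ÷ 1.3653 = GBP 342,063.73
Profit = GBP 342,063.73 − GBP 336,000.00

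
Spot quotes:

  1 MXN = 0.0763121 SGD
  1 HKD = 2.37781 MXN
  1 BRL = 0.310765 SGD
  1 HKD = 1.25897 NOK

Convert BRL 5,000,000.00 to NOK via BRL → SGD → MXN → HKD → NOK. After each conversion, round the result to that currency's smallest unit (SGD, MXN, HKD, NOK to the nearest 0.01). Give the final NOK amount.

BRL 5,000,000.00 × 0.310765 = SGD 1,553,825.00
SGD 1,553,825.00 ÷ 0.0763121 = MXN 20,361,449.89
MXN 20,361,449.89 ÷ 2.37781 = HKD 8,563,110.55
HKD 8,563,110.55 × 1.25897 = NOK 10,780,699.29

NOK 10,780,699.29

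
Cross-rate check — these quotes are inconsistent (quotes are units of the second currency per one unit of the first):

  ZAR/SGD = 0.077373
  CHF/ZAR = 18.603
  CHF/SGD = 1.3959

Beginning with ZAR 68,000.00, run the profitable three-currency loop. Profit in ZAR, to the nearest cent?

Profit: ZAR 2,117.60

Profitable loop is ZAR → SGD → CHF → ZAR:
ZAR 68,000.00 × 0.077373 = SGD 5,261.36
SGD 5,261.36 ÷ 1.3959 = CHF 3,769.16
CHF 3,769.16 × 18.603 = ZAR 70,117.60
Profit = ZAR 70,117.60 − ZAR 68,000.00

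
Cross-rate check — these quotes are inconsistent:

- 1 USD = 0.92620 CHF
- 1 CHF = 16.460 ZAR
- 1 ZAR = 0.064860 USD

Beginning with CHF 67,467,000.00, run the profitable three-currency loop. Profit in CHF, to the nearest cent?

Profit: CHF 763,703.21

Profitable loop is CHF → USD → ZAR → CHF:
CHF 67,467,000.00 ÷ 0.92620 = USD 72,842,798.53
USD 72,842,798.53 ÷ 0.064860 = ZAR 1,123,077,374.83
ZAR 1,123,077,374.83 ÷ 16.460 = CHF 68,230,703.21
Profit = CHF 68,230,703.21 − CHF 67,467,000.00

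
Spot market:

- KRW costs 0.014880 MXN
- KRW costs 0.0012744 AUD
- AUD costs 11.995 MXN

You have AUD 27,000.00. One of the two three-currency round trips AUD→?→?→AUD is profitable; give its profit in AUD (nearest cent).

Profitable loop is AUD → MXN → KRW → AUD:
AUD 27,000.00 × 11.995 = MXN 323,865.00
MXN 323,865.00 ÷ 0.014880 = KRW 21,765,121
KRW 21,765,121 × 0.0012744 = AUD 27,737.47
Profit = AUD 27,737.47 − AUD 27,000.00

Profit: AUD 737.47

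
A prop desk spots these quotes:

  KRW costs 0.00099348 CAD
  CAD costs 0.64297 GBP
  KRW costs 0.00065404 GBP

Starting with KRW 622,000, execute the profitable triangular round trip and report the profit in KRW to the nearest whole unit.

Profit: KRW 14,861

Profitable loop is KRW → GBP → CAD → KRW:
KRW 622,000 × 0.00065404 = GBP 406.81
GBP 406.81 ÷ 0.64297 = CAD 632.71
CAD 632.71 ÷ 0.00099348 = KRW 636,861
Profit = KRW 636,861 − KRW 622,000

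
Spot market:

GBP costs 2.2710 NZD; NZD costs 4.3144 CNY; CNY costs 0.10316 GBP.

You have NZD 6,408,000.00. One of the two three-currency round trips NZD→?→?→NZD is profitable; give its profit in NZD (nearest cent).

Profitable loop is NZD → CNY → GBP → NZD:
NZD 6,408,000.00 × 4.3144 = CNY 27,646,675.20
CNY 27,646,675.20 × 0.10316 = GBP 2,852,031.01
GBP 2,852,031.01 × 2.2710 = NZD 6,476,962.43
Profit = NZD 6,476,962.43 − NZD 6,408,000.00

Profit: NZD 68,962.43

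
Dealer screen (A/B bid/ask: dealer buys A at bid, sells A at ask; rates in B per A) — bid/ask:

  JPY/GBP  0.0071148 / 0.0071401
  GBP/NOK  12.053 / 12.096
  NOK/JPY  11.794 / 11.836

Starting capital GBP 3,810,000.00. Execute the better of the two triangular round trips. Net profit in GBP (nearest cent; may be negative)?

Net profit: GBP 43,398.75

Best loop GBP → NOK → JPY → GBP:
GBP 3,810,000.00 × 12.053 (sell GBP at bid) = NOK 45,921,930.00
NOK 45,921,930.00 × 11.794 (sell NOK at bid) = JPY 541,603,242
JPY 541,603,242 × 0.0071148 (sell JPY at bid) = GBP 3,853,398.75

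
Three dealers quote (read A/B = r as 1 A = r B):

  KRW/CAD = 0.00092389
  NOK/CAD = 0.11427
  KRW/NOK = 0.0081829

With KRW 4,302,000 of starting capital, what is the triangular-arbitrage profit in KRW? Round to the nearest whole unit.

Profit: KRW 52,012

Profitable loop is KRW → NOK → CAD → KRW:
KRW 4,302,000 × 0.0081829 = NOK 35,202.84
NOK 35,202.84 × 0.11427 = CAD 4,022.63
CAD 4,022.63 ÷ 0.00092389 = KRW 4,354,012
Profit = KRW 4,354,012 − KRW 4,302,000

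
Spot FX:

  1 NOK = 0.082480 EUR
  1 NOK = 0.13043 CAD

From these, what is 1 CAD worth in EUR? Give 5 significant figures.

1 CAD ÷ 0.13043 = 7.66695 NOK
7.66695 NOK × 0.082480 = 0.63237 EUR

CAD/EUR = 0.63237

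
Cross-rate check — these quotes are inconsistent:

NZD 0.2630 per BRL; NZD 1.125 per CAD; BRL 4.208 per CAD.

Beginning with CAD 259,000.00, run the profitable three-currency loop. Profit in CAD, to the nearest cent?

Profit: CAD 4,281.78

Profitable loop is CAD → NZD → BRL → CAD:
CAD 259,000.00 × 1.125 = NZD 291,375.00
NZD 291,375.00 ÷ 0.2630 = BRL 1,107,889.73
BRL 1,107,889.73 ÷ 4.208 = CAD 263,281.78
Profit = CAD 263,281.78 − CAD 259,000.00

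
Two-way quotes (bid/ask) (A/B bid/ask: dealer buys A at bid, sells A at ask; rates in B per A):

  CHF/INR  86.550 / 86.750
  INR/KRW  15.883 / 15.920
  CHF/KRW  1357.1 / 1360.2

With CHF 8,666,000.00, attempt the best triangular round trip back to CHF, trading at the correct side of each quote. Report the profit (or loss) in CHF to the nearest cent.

Best loop CHF → INR → KRW → CHF:
CHF 8,666,000.00 × 86.550 (sell CHF at bid) = INR 750,042,300.00
INR 750,042,300.00 × 15.883 (sell INR at bid) = KRW 11,912,921,851
KRW 11,912,921,851 ÷ 1360.2 (buy CHF at ask) = CHF 8,758,213.39

Net profit: CHF 92,213.39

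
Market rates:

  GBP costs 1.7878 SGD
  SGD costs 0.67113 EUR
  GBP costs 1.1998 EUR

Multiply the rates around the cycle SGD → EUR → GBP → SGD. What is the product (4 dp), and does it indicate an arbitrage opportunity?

Around SGD → EUR → GBP → SGD: 1 × 0.67113 ÷ 1.1998 × 1.7878 = 1.000039
Product ≈ 1 (deviation 0.004%, within rounding noise).

1.0000 (no arbitrage)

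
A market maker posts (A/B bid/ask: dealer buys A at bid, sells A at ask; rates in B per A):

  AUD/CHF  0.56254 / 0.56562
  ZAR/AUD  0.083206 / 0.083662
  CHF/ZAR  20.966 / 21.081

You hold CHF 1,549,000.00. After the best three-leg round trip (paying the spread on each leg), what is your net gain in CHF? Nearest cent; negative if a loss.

Best loop CHF → AUD → ZAR → CHF:
CHF 1,549,000.00 ÷ 0.56562 (buy AUD at ask) = AUD 2,738,587.74
AUD 2,738,587.74 ÷ 0.083662 (buy ZAR at ask) = ZAR 32,733,950.23
ZAR 32,733,950.23 ÷ 21.081 (buy CHF at ask) = CHF 1,552,770.28

Net profit: CHF 3,770.28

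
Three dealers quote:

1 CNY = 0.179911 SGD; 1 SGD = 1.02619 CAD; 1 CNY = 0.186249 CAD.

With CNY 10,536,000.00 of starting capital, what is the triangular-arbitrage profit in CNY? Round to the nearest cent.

Profit: CNY 92,799.53

Profitable loop is CNY → CAD → SGD → CNY:
CNY 10,536,000.00 × 0.186249 = CAD 1,962,319.46
CAD 1,962,319.46 ÷ 1.02619 = SGD 1,912,237.95
SGD 1,912,237.95 ÷ 0.179911 = CNY 10,628,799.53
Profit = CNY 10,628,799.53 − CNY 10,536,000.00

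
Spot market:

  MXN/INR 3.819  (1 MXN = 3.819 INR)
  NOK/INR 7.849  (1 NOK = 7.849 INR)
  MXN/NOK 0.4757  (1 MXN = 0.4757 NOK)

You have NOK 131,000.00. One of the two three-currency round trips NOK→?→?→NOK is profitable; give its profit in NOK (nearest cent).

Profit: NOK 2,990.34

Profitable loop is NOK → MXN → INR → NOK:
NOK 131,000.00 ÷ 0.4757 = MXN 275,383.65
MXN 275,383.65 × 3.819 = INR 1,051,690.14
INR 1,051,690.14 ÷ 7.849 = NOK 133,990.34
Profit = NOK 133,990.34 − NOK 131,000.00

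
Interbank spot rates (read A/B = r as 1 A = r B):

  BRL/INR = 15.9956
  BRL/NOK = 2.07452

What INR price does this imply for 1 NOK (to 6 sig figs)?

1 NOK ÷ 2.07452 = 0.482039 BRL
0.482039 BRL × 15.9956 = 7.71051 INR

NOK/INR = 7.71051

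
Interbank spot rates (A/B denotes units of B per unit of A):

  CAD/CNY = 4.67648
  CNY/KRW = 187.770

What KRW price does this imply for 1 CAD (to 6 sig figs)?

CAD/KRW = 878.103

1 CAD × 4.67648 = 4.67648 CNY
4.67648 CNY × 187.770 = 878.103 KRW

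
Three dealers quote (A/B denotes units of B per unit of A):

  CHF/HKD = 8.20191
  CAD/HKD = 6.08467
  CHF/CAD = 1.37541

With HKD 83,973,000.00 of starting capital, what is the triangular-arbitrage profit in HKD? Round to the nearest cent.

Profit: HKD 1,709,844.64

Profitable loop is HKD → CHF → CAD → HKD:
HKD 83,973,000.00 ÷ 8.20191 = CHF 10,238,225.00
CHF 10,238,225.00 × 1.37541 = CAD 14,081,757.05
CAD 14,081,757.05 × 6.08467 = HKD 85,682,844.64
Profit = HKD 85,682,844.64 − HKD 83,973,000.00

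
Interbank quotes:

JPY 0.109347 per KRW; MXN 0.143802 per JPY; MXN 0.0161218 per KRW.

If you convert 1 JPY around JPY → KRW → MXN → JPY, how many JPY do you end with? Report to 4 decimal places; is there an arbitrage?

Around JPY → KRW → MXN → JPY: 1 ÷ 0.109347 × 0.0161218 ÷ 0.143802 = 1.025278
Product > 1; profitable direction is JPY → KRW → MXN → JPY.

1.0253 (arbitrage exists)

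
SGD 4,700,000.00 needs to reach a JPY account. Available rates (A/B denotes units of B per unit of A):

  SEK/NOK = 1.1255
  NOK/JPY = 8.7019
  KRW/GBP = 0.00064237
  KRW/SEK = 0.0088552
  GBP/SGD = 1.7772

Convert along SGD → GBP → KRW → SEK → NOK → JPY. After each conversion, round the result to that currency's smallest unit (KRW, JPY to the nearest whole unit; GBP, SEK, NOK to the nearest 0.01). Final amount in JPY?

JPY 357,054,298

SGD 4,700,000.00 ÷ 1.7772 = GBP 2,644,609.50
GBP 2,644,609.50 ÷ 0.00064237 = KRW 4,116,956,738
KRW 4,116,956,738 × 0.0088552 = SEK 36,456,475.31
SEK 36,456,475.31 × 1.1255 = NOK 41,031,762.96
NOK 41,031,762.96 × 8.7019 = JPY 357,054,298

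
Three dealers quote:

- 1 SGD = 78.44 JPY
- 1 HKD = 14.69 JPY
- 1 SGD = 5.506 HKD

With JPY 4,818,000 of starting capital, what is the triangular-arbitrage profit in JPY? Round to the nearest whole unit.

Profit: JPY 150,064

Profitable loop is JPY → SGD → HKD → JPY:
JPY 4,818,000 ÷ 78.44 = SGD 61,422.74
SGD 61,422.74 × 5.506 = HKD 338,193.63
HKD 338,193.63 × 14.69 = JPY 4,968,064
Profit = JPY 4,968,064 − JPY 4,818,000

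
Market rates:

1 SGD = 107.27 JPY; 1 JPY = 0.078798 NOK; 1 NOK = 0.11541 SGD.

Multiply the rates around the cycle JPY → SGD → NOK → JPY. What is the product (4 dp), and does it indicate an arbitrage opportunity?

Around JPY → SGD → NOK → JPY: 1 ÷ 107.27 ÷ 0.11541 ÷ 0.078798 = 1.025093
Product > 1; profitable direction is JPY → SGD → NOK → JPY.

1.0251 (arbitrage exists)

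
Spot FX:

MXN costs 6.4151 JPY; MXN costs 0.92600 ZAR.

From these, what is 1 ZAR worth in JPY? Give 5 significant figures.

ZAR/JPY = 6.9278

1 ZAR ÷ 0.92600 = 1.07991 MXN
1.07991 MXN × 6.4151 = 6.92775 JPY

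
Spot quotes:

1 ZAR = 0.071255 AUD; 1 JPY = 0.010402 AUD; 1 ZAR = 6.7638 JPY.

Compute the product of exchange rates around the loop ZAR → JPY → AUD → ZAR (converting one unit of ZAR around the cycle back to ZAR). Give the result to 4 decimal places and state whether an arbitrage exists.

0.9874 (arbitrage exists)

Around ZAR → JPY → AUD → ZAR: 1 × 6.7638 × 0.010402 ÷ 0.071255 = 0.987398
Product < 1; profitable direction is ZAR → AUD → JPY → ZAR.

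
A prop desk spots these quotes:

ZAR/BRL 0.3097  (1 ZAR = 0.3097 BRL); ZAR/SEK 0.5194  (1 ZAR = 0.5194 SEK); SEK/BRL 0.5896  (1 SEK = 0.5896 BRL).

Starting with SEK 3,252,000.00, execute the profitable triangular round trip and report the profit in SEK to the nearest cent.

Profit: SEK 36,761.06

Profitable loop is SEK → ZAR → BRL → SEK:
SEK 3,252,000.00 ÷ 0.5194 = ZAR 6,261,070.47
ZAR 6,261,070.47 × 0.3097 = BRL 1,939,053.52
BRL 1,939,053.52 ÷ 0.5896 = SEK 3,288,761.06
Profit = SEK 3,288,761.06 − SEK 3,252,000.00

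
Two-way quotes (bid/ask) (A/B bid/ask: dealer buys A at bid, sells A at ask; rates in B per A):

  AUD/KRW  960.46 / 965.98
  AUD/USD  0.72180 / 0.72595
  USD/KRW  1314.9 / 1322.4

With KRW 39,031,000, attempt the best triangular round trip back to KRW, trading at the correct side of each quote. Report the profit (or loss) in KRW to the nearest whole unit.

Best loop KRW → USD → AUD → KRW:
KRW 39,031,000 ÷ 1322.4 (buy USD at ask) = USD 29,515.28
USD 29,515.28 ÷ 0.72595 (buy AUD at ask) = AUD 40,657.45
AUD 40,657.45 × 960.46 (sell AUD at bid) = KRW 39,049,854

Net profit: KRW 18,854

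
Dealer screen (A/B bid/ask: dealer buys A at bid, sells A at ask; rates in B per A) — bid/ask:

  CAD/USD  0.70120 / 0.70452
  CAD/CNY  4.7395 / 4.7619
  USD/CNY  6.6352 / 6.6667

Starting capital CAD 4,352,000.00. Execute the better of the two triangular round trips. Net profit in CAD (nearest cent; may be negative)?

Best loop CAD → CNY → USD → CAD:
CAD 4,352,000.00 × 4.7395 (sell CAD at bid) = CNY 20,626,304.00
CNY 20,626,304.00 ÷ 6.6667 (buy USD at ask) = USD 3,093,930.13
USD 3,093,930.13 ÷ 0.70452 (buy CAD at ask) = CAD 4,391,543.36

Net profit: CAD 39,543.36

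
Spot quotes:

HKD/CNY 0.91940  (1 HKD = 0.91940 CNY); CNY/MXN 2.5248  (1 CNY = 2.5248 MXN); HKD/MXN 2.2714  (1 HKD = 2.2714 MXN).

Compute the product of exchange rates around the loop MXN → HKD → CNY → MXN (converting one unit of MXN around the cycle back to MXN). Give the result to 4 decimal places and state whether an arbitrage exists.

Around MXN → HKD → CNY → MXN: 1 ÷ 2.2714 × 0.91940 × 2.5248 = 1.021969
Product > 1; profitable direction is MXN → HKD → CNY → MXN.

1.0220 (arbitrage exists)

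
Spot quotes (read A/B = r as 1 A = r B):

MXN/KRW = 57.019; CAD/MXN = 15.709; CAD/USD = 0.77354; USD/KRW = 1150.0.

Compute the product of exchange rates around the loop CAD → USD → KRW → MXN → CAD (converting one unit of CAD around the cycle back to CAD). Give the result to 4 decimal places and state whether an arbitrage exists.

0.9931 (arbitrage exists)

Around CAD → USD → KRW → MXN → CAD: 1 × 0.77354 × 1150.0 ÷ 57.019 ÷ 15.709 = 0.993145
Product < 1; profitable direction is CAD → MXN → KRW → USD → CAD.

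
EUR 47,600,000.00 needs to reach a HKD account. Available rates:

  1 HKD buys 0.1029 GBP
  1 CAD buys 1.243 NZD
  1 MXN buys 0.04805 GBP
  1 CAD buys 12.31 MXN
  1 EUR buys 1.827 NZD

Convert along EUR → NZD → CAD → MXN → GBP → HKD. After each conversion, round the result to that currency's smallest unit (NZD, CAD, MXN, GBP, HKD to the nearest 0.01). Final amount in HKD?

HKD 402,170,713.51

EUR 47,600,000.00 × 1.827 = NZD 86,965,200.00
NZD 86,965,200.00 ÷ 1.243 = CAD 69,963,958.17
CAD 69,963,958.17 × 12.31 = MXN 861,256,325.07
MXN 861,256,325.07 × 0.04805 = GBP 41,383,366.42
GBP 41,383,366.42 ÷ 0.1029 = HKD 402,170,713.51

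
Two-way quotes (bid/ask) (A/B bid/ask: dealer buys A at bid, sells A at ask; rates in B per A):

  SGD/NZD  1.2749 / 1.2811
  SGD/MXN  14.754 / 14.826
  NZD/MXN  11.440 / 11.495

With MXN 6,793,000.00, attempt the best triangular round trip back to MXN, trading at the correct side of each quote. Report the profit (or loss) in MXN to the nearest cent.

Best loop MXN → NZD → SGD → MXN:
MXN 6,793,000.00 ÷ 11.495 (buy NZD at ask) = NZD 590,952.59
NZD 590,952.59 ÷ 1.2811 (buy SGD at ask) = SGD 461,285.29
SGD 461,285.29 × 14.754 (sell SGD at bid) = MXN 6,805,803.20

Net profit: MXN 12,803.20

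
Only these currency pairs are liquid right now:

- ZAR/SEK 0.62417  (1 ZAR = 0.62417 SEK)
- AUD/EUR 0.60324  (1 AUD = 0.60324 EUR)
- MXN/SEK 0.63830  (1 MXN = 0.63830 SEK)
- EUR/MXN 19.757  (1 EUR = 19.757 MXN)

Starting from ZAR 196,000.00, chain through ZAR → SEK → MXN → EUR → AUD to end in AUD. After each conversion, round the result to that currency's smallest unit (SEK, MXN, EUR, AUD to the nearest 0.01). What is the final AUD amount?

AUD 16,081.36

ZAR 196,000.00 × 0.62417 = SEK 122,337.32
SEK 122,337.32 ÷ 0.63830 = MXN 191,661.16
MXN 191,661.16 ÷ 19.757 = EUR 9,700.92
EUR 9,700.92 ÷ 0.60324 = AUD 16,081.36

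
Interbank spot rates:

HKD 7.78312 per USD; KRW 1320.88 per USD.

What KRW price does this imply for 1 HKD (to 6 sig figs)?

1 HKD ÷ 7.78312 = 0.128483 USD
0.128483 USD × 1320.88 = 169.711 KRW

HKD/KRW = 169.711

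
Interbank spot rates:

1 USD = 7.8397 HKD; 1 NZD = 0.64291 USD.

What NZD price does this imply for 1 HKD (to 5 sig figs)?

HKD/NZD = 0.19840

1 HKD ÷ 7.8397 = 0.127556 USD
0.127556 USD ÷ 0.64291 = 0.198404 NZD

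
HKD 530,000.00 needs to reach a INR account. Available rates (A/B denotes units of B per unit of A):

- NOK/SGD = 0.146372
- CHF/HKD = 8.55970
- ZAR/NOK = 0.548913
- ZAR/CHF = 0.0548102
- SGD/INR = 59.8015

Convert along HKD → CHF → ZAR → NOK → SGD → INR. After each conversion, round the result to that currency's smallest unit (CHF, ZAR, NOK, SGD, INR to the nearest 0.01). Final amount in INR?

INR 5,427,871.19

HKD 530,000.00 ÷ 8.55970 = CHF 61,918.06
CHF 61,918.06 ÷ 0.0548102 = ZAR 1,129,681.34
ZAR 1,129,681.34 × 0.548913 = NOK 620,096.77
NOK 620,096.77 × 0.146372 = SGD 90,764.80
SGD 90,764.80 × 59.8015 = INR 5,427,871.19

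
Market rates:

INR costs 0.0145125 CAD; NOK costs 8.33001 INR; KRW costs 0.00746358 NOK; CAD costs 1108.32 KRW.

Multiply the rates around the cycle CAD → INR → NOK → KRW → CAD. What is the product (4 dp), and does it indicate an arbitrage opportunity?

1.0000 (no arbitrage)

Around CAD → INR → NOK → KRW → CAD: 1 ÷ 0.0145125 ÷ 8.33001 ÷ 0.00746358 ÷ 1108.32 = 1.000000
Product ≈ 1 (deviation 0.000%, within rounding noise).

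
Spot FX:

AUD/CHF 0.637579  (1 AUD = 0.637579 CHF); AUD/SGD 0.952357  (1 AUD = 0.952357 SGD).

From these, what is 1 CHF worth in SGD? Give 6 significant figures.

CHF/SGD = 1.49371

1 CHF ÷ 0.637579 = 1.56843 AUD
1.56843 AUD × 0.952357 = 1.49371 SGD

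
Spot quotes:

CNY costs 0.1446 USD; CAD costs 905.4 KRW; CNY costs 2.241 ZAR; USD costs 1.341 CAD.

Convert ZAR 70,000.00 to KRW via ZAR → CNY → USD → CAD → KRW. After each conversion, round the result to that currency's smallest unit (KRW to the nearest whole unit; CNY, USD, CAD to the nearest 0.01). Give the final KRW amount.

ZAR 70,000.00 ÷ 2.241 = CNY 31,236.06
CNY 31,236.06 × 0.1446 = USD 4,516.73
USD 4,516.73 × 1.341 = CAD 6,056.93
CAD 6,056.93 × 905.4 = KRW 5,483,944

KRW 5,483,944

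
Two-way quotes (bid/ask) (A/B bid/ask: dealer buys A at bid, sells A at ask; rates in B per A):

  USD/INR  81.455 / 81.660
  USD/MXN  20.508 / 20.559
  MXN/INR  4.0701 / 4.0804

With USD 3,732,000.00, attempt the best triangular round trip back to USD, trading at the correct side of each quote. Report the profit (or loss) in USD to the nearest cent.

Best loop USD → MXN → INR → USD:
USD 3,732,000.00 × 20.508 (sell USD at bid) = MXN 76,535,856.00
MXN 76,535,856.00 × 4.0701 (sell MXN at bid) = INR 311,508,587.51
INR 311,508,587.51 ÷ 81.660 (buy USD at ask) = USD 3,814,702.27

Net profit: USD 82,702.27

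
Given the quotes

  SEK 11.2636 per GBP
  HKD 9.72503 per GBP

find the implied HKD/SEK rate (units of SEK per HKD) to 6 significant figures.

HKD/SEK = 1.15821

1 HKD ÷ 9.72503 = 0.102827 GBP
0.102827 GBP × 11.2636 = 1.15821 SEK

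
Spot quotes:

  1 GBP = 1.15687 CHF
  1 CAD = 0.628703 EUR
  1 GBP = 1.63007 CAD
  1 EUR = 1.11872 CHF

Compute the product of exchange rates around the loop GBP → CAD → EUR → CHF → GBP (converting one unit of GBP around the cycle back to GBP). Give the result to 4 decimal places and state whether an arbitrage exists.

Around GBP → CAD → EUR → CHF → GBP: 1 × 1.63007 × 0.628703 × 1.11872 ÷ 1.15687 = 0.991034
Product < 1; profitable direction is GBP → CHF → EUR → CAD → GBP.

0.9910 (arbitrage exists)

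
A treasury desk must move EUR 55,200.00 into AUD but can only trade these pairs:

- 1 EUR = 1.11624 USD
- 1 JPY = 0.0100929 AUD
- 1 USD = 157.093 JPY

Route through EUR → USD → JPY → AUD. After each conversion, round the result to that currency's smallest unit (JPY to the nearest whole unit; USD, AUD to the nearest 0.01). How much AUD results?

EUR 55,200.00 × 1.11624 = USD 61,616.45
USD 61,616.45 × 157.093 = JPY 9,679,513
JPY 9,679,513 × 0.0100929 = AUD 97,694.36

AUD 97,694.36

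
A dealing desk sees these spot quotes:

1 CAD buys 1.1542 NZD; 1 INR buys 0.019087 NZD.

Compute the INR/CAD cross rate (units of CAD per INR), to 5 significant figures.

1 INR × 0.019087 = 0.019087 NZD
0.019087 NZD ÷ 1.1542 = 0.016537 CAD

INR/CAD = 0.016537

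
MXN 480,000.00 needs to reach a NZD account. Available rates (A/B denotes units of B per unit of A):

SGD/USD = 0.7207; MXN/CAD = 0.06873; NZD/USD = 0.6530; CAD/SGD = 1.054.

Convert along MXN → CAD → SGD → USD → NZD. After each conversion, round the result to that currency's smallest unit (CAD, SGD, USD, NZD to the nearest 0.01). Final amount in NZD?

MXN 480,000.00 × 0.06873 = CAD 32,990.40
CAD 32,990.40 × 1.054 = SGD 34,771.88
SGD 34,771.88 × 0.7207 = USD 25,060.09
USD 25,060.09 ÷ 0.6530 = NZD 38,376.86

NZD 38,376.86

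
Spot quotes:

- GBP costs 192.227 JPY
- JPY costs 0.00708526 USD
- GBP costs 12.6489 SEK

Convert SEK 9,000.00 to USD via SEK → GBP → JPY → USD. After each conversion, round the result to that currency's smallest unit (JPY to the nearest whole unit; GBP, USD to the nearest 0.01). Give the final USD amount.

SEK 9,000.00 ÷ 12.6489 = GBP 711.52
GBP 711.52 × 192.227 = JPY 136,773
JPY 136,773 × 0.00708526 = USD 969.07

USD 969.07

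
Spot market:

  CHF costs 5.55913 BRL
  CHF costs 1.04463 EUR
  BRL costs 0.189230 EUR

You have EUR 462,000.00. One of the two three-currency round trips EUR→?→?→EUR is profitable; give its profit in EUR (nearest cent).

Profitable loop is EUR → CHF → BRL → EUR:
EUR 462,000.00 ÷ 1.04463 = CHF 442,261.85
CHF 442,261.85 × 5.55913 = BRL 2,458,591.14
BRL 2,458,591.14 × 0.189230 = EUR 465,239.20
Profit = EUR 465,239.20 − EUR 462,000.00

Profit: EUR 3,239.20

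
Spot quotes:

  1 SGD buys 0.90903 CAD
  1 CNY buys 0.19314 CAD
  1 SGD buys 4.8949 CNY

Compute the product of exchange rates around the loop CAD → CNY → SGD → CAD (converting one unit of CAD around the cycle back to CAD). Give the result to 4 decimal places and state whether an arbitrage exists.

Around CAD → CNY → SGD → CAD: 1 ÷ 0.19314 ÷ 4.8949 × 0.90903 = 0.961529
Product < 1; profitable direction is CAD → SGD → CNY → CAD.

0.9615 (arbitrage exists)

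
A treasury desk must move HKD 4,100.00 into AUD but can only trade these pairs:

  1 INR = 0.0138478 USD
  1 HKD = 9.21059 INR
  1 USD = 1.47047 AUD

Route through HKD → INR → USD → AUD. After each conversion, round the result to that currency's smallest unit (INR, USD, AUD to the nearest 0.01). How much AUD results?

AUD 768.97

HKD 4,100.00 × 9.21059 = INR 37,763.42
INR 37,763.42 × 0.0138478 = USD 522.94
USD 522.94 × 1.47047 = AUD 768.97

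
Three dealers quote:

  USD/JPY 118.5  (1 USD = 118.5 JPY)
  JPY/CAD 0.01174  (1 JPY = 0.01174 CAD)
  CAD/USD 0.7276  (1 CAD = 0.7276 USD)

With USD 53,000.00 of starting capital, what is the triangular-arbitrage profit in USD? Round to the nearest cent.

Profitable loop is USD → JPY → CAD → USD:
USD 53,000.00 × 118.5 = JPY 6,280,500
JPY 6,280,500 × 0.01174 = CAD 73,733.07
CAD 73,733.07 × 0.7276 = USD 53,648.18
Profit = USD 53,648.18 − USD 53,000.00

Profit: USD 648.18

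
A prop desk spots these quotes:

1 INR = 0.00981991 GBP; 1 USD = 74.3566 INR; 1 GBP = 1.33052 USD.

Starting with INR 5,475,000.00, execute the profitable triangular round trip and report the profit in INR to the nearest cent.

Profit: INR 160,541.93

Profitable loop is INR → USD → GBP → INR:
INR 5,475,000.00 ÷ 74.3566 = USD 73,631.66
USD 73,631.66 ÷ 1.33052 = GBP 55,340.51
GBP 55,340.51 ÷ 0.00981991 = INR 5,635,541.93
Profit = INR 5,635,541.93 − INR 5,475,000.00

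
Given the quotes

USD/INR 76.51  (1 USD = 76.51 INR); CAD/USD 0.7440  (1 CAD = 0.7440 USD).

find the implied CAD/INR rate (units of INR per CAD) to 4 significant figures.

1 CAD × 0.7440 = 0.744 USD
0.744 USD × 76.51 = 56.9234 INR

CAD/INR = 56.92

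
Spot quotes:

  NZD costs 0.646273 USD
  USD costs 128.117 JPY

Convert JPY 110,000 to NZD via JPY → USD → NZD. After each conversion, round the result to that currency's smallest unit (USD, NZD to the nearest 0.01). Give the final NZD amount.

NZD 1,328.53

JPY 110,000 ÷ 128.117 = USD 858.59
USD 858.59 ÷ 0.646273 = NZD 1,328.53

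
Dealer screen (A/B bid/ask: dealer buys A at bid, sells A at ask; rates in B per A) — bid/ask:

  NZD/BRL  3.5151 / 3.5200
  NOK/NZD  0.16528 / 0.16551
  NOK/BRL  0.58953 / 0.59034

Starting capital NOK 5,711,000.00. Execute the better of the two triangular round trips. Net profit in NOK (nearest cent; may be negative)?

Best loop NOK → BRL → NZD → NOK:
NOK 5,711,000.00 × 0.58953 (sell NOK at bid) = BRL 3,366,805.83
BRL 3,366,805.83 ÷ 3.5200 (buy NZD at ask) = NZD 956,478.93
NZD 956,478.93 ÷ 0.16551 (buy NOK at ask) = NOK 5,778,979.69

Net profit: NOK 67,979.69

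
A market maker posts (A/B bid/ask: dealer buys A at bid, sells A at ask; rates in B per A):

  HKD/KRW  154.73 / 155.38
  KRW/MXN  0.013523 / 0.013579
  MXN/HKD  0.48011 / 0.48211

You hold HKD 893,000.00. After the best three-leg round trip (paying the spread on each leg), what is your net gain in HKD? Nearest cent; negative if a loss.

Net profit: HKD 4,097.78

Best loop HKD → KRW → MXN → HKD:
HKD 893,000.00 × 154.73 (sell HKD at bid) = KRW 138,173,890
KRW 138,173,890 × 0.013523 (sell KRW at bid) = MXN 1,868,525.51
MXN 1,868,525.51 × 0.48011 (sell MXN at bid) = HKD 897,097.78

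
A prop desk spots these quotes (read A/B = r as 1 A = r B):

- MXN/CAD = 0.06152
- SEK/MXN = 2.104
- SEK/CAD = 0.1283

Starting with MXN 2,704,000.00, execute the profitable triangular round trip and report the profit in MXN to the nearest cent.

Profitable loop is MXN → CAD → SEK → MXN:
MXN 2,704,000.00 × 0.06152 = CAD 166,350.08
CAD 166,350.08 ÷ 0.1283 = SEK 1,296,571.16
SEK 1,296,571.16 × 2.104 = MXN 2,727,985.72
Profit = MXN 2,727,985.72 − MXN 2,704,000.00

Profit: MXN 23,985.72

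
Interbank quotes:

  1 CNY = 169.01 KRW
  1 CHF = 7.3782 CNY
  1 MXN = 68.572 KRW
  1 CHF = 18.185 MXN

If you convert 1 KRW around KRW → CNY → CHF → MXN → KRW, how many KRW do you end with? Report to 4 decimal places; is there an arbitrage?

Around KRW → CNY → CHF → MXN → KRW: 1 ÷ 169.01 ÷ 7.3782 × 18.185 × 68.572 = 0.999994
Product ≈ 1 (deviation 0.001%, within rounding noise).

1.0000 (no arbitrage)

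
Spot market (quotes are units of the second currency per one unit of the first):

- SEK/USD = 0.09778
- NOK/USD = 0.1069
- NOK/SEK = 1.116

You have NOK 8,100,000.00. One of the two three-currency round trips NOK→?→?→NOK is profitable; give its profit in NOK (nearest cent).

Profitable loop is NOK → SEK → USD → NOK:
NOK 8,100,000.00 × 1.116 = SEK 9,039,600.00
SEK 9,039,600.00 × 0.09778 = USD 883,892.09
USD 883,892.09 ÷ 0.1069 = NOK 8,268,401.20
Profit = NOK 8,268,401.20 − NOK 8,100,000.00

Profit: NOK 168,401.20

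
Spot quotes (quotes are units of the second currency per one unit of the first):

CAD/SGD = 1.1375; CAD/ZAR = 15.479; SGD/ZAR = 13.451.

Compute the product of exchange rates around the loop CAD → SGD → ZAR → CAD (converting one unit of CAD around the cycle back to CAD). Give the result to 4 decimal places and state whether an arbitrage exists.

Around CAD → SGD → ZAR → CAD: 1 × 1.1375 × 13.451 ÷ 15.479 = 0.988469
Product < 1; profitable direction is CAD → ZAR → SGD → CAD.

0.9885 (arbitrage exists)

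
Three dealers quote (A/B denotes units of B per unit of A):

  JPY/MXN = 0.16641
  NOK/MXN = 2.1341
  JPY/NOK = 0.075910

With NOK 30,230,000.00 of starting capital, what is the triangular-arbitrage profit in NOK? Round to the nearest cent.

Profit: NOK 823,017.68

Profitable loop is NOK → JPY → MXN → NOK:
NOK 30,230,000.00 ÷ 0.075910 = JPY 398,234,752
JPY 398,234,752 × 0.16641 = MXN 66,270,245.03
MXN 66,270,245.03 ÷ 2.1341 = NOK 31,053,017.68
Profit = NOK 31,053,017.68 − NOK 30,230,000.00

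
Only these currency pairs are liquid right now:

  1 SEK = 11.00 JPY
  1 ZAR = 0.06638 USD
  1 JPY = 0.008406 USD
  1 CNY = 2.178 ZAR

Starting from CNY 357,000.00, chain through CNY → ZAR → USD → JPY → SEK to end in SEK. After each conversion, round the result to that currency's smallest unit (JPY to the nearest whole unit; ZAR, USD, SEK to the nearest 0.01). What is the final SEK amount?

SEK 558,189.00

CNY 357,000.00 × 2.178 = ZAR 777,546.00
ZAR 777,546.00 × 0.06638 = USD 51,613.50
USD 51,613.50 ÷ 0.008406 = JPY 6,140,079
JPY 6,140,079 ÷ 11.00 = SEK 558,189.00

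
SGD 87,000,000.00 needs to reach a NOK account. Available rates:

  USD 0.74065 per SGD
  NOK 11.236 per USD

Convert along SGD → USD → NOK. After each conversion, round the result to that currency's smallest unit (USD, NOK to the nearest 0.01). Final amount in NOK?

NOK 724,009,075.80

SGD 87,000,000.00 × 0.74065 = USD 64,436,550.00
USD 64,436,550.00 × 11.236 = NOK 724,009,075.80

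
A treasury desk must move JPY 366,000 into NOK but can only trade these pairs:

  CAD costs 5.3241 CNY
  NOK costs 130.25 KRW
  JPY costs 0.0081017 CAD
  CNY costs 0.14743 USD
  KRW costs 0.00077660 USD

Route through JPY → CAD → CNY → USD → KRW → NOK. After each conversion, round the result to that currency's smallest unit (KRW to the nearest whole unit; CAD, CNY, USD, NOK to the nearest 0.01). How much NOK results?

NOK 23,009.89

JPY 366,000 × 0.0081017 = CAD 2,965.22
CAD 2,965.22 × 5.3241 = CNY 15,787.13
CNY 15,787.13 × 0.14743 = USD 2,327.50
USD 2,327.50 ÷ 0.00077660 = KRW 2,997,038
KRW 2,997,038 ÷ 130.25 = NOK 23,009.89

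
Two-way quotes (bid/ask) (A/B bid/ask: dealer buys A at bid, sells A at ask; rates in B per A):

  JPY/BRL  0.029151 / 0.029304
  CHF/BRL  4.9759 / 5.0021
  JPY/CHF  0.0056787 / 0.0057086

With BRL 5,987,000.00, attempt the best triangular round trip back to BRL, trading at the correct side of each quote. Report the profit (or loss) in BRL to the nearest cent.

Net profit: BRL 124,963.23

Best loop BRL → CHF → JPY → BRL:
BRL 5,987,000.00 ÷ 5.0021 (buy CHF at ask) = CHF 1,196,897.30
CHF 1,196,897.30 ÷ 0.0057086 (buy JPY at ask) = JPY 209,665,645
JPY 209,665,645 × 0.029151 (sell JPY at bid) = BRL 6,111,963.23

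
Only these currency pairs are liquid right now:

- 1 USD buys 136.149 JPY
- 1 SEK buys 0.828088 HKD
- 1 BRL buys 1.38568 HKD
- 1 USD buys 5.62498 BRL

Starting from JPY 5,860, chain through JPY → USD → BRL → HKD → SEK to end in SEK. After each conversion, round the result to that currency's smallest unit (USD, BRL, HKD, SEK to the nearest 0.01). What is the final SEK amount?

JPY 5,860 ÷ 136.149 = USD 43.04
USD 43.04 × 5.62498 = BRL 242.10
BRL 242.10 × 1.38568 = HKD 335.47
HKD 335.47 ÷ 0.828088 = SEK 405.11

SEK 405.11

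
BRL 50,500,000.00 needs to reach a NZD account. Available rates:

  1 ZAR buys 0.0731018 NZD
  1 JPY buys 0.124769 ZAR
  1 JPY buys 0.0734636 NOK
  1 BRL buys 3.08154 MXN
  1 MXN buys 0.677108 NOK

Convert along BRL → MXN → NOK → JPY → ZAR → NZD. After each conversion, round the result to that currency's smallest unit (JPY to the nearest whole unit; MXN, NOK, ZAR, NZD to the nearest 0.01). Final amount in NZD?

NZD 13,082,167.07

BRL 50,500,000.00 × 3.08154 = MXN 155,617,770.00
MXN 155,617,770.00 × 0.677108 = NOK 105,370,037.01
NOK 105,370,037.01 ÷ 0.0734636 = JPY 1,434,316,274
JPY 1,434,316,274 × 0.124769 = ZAR 178,958,207.19
ZAR 178,958,207.19 × 0.0731018 = NZD 13,082,167.07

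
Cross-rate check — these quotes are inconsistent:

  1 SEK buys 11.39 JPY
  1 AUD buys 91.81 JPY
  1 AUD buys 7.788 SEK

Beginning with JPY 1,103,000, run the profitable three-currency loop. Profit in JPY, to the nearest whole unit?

Profit: JPY 38,605

Profitable loop is JPY → SEK → AUD → JPY:
JPY 1,103,000 ÷ 11.39 = SEK 96,839.33
SEK 96,839.33 ÷ 7.788 = AUD 12,434.43
AUD 12,434.43 × 91.81 = JPY 1,141,605
Profit = JPY 1,141,605 − JPY 1,103,000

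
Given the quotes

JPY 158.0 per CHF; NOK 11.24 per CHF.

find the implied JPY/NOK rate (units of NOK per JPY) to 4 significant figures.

1 JPY ÷ 158.0 = 0.00632911 CHF
0.00632911 CHF × 11.24 = 0.0711392 NOK

JPY/NOK = 0.07114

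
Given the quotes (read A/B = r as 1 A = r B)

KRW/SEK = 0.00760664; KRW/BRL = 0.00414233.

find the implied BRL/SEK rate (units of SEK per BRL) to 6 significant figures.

1 BRL ÷ 0.00414233 = 241.41 KRW
241.41 KRW × 0.00760664 = 1.83632 SEK

BRL/SEK = 1.83632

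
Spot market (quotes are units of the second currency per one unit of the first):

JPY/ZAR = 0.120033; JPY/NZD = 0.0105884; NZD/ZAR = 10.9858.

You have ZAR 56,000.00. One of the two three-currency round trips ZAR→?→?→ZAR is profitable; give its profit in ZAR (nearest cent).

Profit: ZAR 1,786.54

Profitable loop is ZAR → NZD → JPY → ZAR:
ZAR 56,000.00 ÷ 10.9858 = NZD 5,097.49
NZD 5,097.49 ÷ 0.0105884 = JPY 481,422
JPY 481,422 × 0.120033 = ZAR 57,786.54
Profit = ZAR 57,786.54 − ZAR 56,000.00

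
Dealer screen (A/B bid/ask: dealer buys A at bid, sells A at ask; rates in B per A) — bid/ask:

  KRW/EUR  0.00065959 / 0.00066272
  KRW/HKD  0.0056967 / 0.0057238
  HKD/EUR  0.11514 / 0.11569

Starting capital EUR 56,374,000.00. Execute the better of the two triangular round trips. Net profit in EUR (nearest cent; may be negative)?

Best loop EUR → HKD → KRW → EUR:
EUR 56,374,000.00 ÷ 0.11569 (buy HKD at ask) = HKD 487,284,985.74
HKD 487,284,985.74 ÷ 0.0057238 (buy KRW at ask) = KRW 85,133,125,850
KRW 85,133,125,850 × 0.00065959 (sell KRW at bid) = EUR 56,152,958.48

Net result: EUR -221,041.52 (no profitable arbitrage after spreads)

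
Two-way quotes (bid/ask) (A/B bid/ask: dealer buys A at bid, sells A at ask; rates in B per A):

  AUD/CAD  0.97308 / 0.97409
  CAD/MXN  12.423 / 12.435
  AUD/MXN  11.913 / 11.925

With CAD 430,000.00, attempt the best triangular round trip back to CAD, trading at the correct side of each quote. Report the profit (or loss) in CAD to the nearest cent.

Net profit: CAD 5,898.22

Best loop CAD → MXN → AUD → CAD:
CAD 430,000.00 × 12.423 (sell CAD at bid) = MXN 5,341,890.00
MXN 5,341,890.00 ÷ 11.925 (buy AUD at ask) = AUD 447,957.23
AUD 447,957.23 × 0.97308 (sell AUD at bid) = CAD 435,898.22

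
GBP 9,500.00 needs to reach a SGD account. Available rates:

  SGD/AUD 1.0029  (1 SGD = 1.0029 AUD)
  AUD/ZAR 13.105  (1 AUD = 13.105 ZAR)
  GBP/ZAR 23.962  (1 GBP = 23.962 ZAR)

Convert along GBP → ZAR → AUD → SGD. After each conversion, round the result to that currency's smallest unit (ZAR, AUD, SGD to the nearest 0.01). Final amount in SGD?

SGD 17,320.16

GBP 9,500.00 × 23.962 = ZAR 227,639.00
ZAR 227,639.00 ÷ 13.105 = AUD 17,370.39
AUD 17,370.39 ÷ 1.0029 = SGD 17,320.16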